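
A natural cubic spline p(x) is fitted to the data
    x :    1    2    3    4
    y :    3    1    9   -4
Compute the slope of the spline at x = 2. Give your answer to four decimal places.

6.1333

With M_i denoting the second derivative at x_i, h_i = 1, 1, 1, and Δ_i = (y_(i+1) − y_i)/h_i = -2, 8, -13:
  1·M_0 + 4·M_1 + 1·M_2 = 6(Δ_1 - Δ_0) = 60
  1·M_1 + 4·M_2 + 1·M_3 = 6(Δ_2 - Δ_1) = -126
Natural end conditions: M_0 = M_3 = 0.
Solving the tridiagonal system: M_0 = 0, M_1 = 122/5, M_2 = -188/5, M_3 = 0.
On [2, 3], p'(x) = b_1 + 2c_1·(x - 2) + 3d_1·(x - 2)² with b_1 = Δ_1 - h_1(2M_1 + M_2)/6 = 92/15, c_1 = M_1/2 = 61/5, d_1 = (M_2 - M_1)/(6h_1) = -31/3. So p'(2) = 92/15.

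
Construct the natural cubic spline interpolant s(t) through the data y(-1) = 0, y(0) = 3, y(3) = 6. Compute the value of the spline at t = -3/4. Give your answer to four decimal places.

0.8086

Let M_i = s''(x_i). Step sizes h_i = 1, 3; slopes of the chords Δ_i = (y_(i+1) - y_i)/h_i = 3, 1.
  1·M_0 + 8·M_1 + 3·M_2 = 6(Δ_1 - Δ_0) = -12
Natural end conditions: M_0 = M_2 = 0.
Forward elimination and back-substitution give M_0 = 0, M_1 = -3/2, M_2 = 0.
On [-1, 0], s(t) = 0 + 13/4·(t + 1) + 0·(t + 1)² - 1/4·(t + 1)³.
With (t + 1) = 1/4: s(-3/4) = 207/256.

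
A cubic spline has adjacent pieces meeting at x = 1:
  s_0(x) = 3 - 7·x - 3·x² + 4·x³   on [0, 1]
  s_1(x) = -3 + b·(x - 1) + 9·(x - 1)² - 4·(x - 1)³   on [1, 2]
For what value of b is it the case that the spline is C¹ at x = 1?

-1

s_0'(x) = -7 - 6·x + 12·x², so s_0'(1) = -1. On the right, s_1'(1) = b, so b = -1.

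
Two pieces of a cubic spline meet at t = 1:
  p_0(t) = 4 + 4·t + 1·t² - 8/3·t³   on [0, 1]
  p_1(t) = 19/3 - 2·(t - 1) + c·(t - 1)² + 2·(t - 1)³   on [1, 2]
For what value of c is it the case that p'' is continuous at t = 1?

-7

p_0''(t) = 2 - 16·t, so p_0''(1) = -14. On the right, p_1''(1) = 2c, so c = -7.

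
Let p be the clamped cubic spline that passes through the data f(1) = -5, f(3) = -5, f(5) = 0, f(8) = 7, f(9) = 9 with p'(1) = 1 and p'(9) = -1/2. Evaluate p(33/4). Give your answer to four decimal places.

7.7529

Let M_i = p''(x_i). Step sizes h_i = 2, 2, 3, 1; slopes of the chords Δ_i = (y_(i+1) - y_i)/h_i = 0, 5/2, 7/3, 2.
  2·M_0 + 8·M_1 + 2·M_2 = 6(Δ_1 - Δ_0) = 15
  2·M_1 + 10·M_2 + 3·M_3 = 6(Δ_2 - Δ_1) = -1
  3·M_2 + 8·M_3 + 1·M_4 = 6(Δ_3 - Δ_2) = -2
Clamped end conditions give two more equations: 2h_0·M_0 + h_0·M_1 = 6(Δ_0 - p'(1)) = -6 and h_3·M_3 + 2h_3·M_4 = 6(p'(9) - Δ_3) = -15.
Solving: M_0 = -211/72, M_1 = 103/36, M_2 = -73/72, M_3 = 41/36, M_4 = -581/72.
On [8, 9], p(t) = 7 + 427/144·(t - 8) + 41/72·(t - 8)² - 221/144·(t - 8)³.
With (t - 8) = 1/4: p(33/4) = 7939/1024.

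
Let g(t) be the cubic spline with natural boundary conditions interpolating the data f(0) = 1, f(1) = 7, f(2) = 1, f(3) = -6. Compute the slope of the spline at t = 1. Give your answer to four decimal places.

With σ_i denoting the second derivative at x_i, h_i = 1, 1, 1, and Δ_i = (y_(i+1) − y_i)/h_i = 6, -6, -7:
  1·σ_0 + 4·σ_1 + 1·σ_2 = 6(Δ_1 - Δ_0) = -72
  1·σ_1 + 4·σ_2 + 1·σ_3 = 6(Δ_2 - Δ_1) = -6
Natural end conditions: σ_0 = σ_3 = 0.
Forward elimination and back-substitution give σ_0 = 0, σ_1 = -94/5, σ_2 = 16/5, σ_3 = 0.
On [1, 2], g'(t) = b_1 + 2c_1·(t - 1) + 3d_1·(t - 1)² with b_1 = Δ_1 - h_1(2σ_1 + σ_2)/6 = -4/15, c_1 = σ_1/2 = -47/5, d_1 = (σ_2 - σ_1)/(6h_1) = 11/3. So g'(1) = -4/15.

-0.2667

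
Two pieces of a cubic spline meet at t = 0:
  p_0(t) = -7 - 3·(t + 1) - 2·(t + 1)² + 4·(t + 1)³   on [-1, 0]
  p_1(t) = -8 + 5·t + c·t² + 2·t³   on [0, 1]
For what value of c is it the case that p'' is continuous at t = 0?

p_0''(t) = -4 + 24·(t + 1), so p_0''(0) = 20. On the right, p_1''(0) = 2c, so c = 10.

10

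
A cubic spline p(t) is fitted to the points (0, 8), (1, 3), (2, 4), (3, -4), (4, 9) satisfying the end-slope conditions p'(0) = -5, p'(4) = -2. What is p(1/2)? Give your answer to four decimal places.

4.8839

With m_i denoting the second derivative at x_i, h_i = 1, 1, 1, 1, and Δ_i = (y_(i+1) − y_i)/h_i = -5, 1, -8, 13:
  1·m_0 + 4·m_1 + 1·m_2 = 6(Δ_1 - Δ_0) = 36
  1·m_1 + 4·m_2 + 1·m_3 = 6(Δ_2 - Δ_1) = -54
  1·m_2 + 4·m_3 + 1·m_4 = 6(Δ_3 - Δ_2) = 126
Clamped end conditions give two more equations: 2h_0·m_0 + h_0·m_1 = 6(Δ_0 - p'(0)) = 0 and h_3·m_3 + 2h_3·m_4 = 6(p'(4) - Δ_3) = -90.
Solving the tridiagonal system: m_0 = -69/7, m_1 = 138/7, m_2 = -33, m_3 = 408/7, m_4 = -519/7.
On [0, 1], p(t) = 8 - 5·t - 69/14·t² + 69/14·t³.
With t = 1/2: p(1/2) = 547/112.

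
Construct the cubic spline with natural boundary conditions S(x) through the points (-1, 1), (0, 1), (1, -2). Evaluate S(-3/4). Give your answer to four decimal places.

Put σ_i = S'' at the i-th knot. Here h = (1, 1) and Δ = (0, -3), so the interior equations h_(i-1)·σ_(i-1) + 2(h_(i-1)+h_i)·σ_i + h_i·σ_(i+1) = 6(Δ_i − Δ_(i-1)) read
  1·σ_0 + 4·σ_1 + 1·σ_2 = 6(Δ_1 - Δ_0) = -18
Natural end conditions: σ_0 = σ_2 = 0.
Forward elimination and back-substitution give σ_0 = 0, σ_1 = -9/2, σ_2 = 0.
On [-1, 0], S(x) = 1 + 3/4·(x + 1) + 0·(x + 1)² - 3/4·(x + 1)³.
With (x + 1) = 1/4: S(-3/4) = 301/256.

1.1758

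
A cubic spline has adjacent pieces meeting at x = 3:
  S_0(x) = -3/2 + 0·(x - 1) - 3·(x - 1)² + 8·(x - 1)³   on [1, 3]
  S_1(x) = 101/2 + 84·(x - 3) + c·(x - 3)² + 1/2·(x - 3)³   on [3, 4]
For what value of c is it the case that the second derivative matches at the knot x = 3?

45

S_0''(x) = -6 + 48·(x - 1), so S_0''(3) = 90. On the right, S_1''(3) = 2c, so c = 45.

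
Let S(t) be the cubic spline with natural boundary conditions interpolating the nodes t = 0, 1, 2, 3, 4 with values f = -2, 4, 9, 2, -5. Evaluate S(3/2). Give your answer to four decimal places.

Write M_i for S''(x_i). With h_i = 1, 1, 1, 1 and divided differences Δ_i = 6, 5, -7, -7, the continuity of S' gives the tridiagonal system
  1·M_0 + 4·M_1 + 1·M_2 = 6(Δ_1 - Δ_0) = -6
  1·M_1 + 4·M_2 + 1·M_3 = 6(Δ_2 - Δ_1) = -72
  1·M_2 + 4·M_3 + 1·M_4 = 6(Δ_3 - Δ_2) = 0
Natural end conditions: M_0 = M_4 = 0.
Hence M_0 = 0, M_1 = 99/28, M_2 = -141/7, M_3 = 141/28, M_4 = 0.
On [1, 2], S(t) = 4 + 201/28·(t - 1) + 99/56·(t - 1)² - 221/56·(t - 1)³.
With (t - 1) = 1/2: S(3/2) = 3377/448.

7.5379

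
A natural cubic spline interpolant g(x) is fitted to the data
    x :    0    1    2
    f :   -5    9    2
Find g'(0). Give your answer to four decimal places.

19.2500

Put M_i = g'' at the i-th knot. Here h = (1, 1) and Δ = (14, -7), so the interior equations h_(i-1)·M_(i-1) + 2(h_(i-1)+h_i)·M_i + h_i·M_(i+1) = 6(Δ_i − Δ_(i-1)) read
  1·M_0 + 4·M_1 + 1·M_2 = 6(Δ_1 - Δ_0) = -126
Natural end conditions: M_0 = M_2 = 0.
Hence M_0 = 0, M_1 = -63/2, M_2 = 0.
On [0, 1], g'(x) = b_0 + 2c_0·x + 3d_0·x² with b_0 = Δ_0 - h_0(2M_0 + M_1)/6 = 77/4, c_0 = M_0/2 = 0, d_0 = (M_1 - M_0)/(6h_0) = -21/4. So g'(0) = 77/4.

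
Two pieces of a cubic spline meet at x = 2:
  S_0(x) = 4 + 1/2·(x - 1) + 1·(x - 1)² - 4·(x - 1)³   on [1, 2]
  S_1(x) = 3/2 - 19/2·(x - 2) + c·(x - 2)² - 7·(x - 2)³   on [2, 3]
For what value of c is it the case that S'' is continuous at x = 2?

-11

S_0''(x) = 2 - 24·(x - 1), so S_0''(2) = -22. On the right, S_1''(2) = 2c, so c = -11.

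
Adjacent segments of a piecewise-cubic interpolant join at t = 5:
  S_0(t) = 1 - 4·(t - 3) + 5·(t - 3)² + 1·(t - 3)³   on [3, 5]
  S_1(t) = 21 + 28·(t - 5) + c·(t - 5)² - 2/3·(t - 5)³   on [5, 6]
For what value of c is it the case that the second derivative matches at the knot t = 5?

S_0''(t) = 10 + 6·(t - 3), so S_0''(5) = 22. On the right, S_1''(5) = 2c, so c = 11.

11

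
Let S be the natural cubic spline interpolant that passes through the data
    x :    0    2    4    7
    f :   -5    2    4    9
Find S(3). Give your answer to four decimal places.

Write σ_i for S''(x_i). With h_i = 2, 2, 3 and divided differences Δ_i = 7/2, 1, 5/3, the continuity of S' gives the tridiagonal system
  2·σ_0 + 8·σ_1 + 2·σ_2 = 6(Δ_1 - Δ_0) = -15
  2·σ_1 + 10·σ_2 + 3·σ_3 = 6(Δ_2 - Δ_1) = 4
Natural end conditions: σ_0 = σ_3 = 0.
Solving the tridiagonal system: σ_0 = 0, σ_1 = -79/38, σ_2 = 31/38, σ_3 = 0.
On [2, 4], S(x) = 2 + 241/114·(x - 2) - 79/76·(x - 2)² + 55/228·(x - 2)³.
With (x - 2) = 1: S(3) = 63/19.

3.3158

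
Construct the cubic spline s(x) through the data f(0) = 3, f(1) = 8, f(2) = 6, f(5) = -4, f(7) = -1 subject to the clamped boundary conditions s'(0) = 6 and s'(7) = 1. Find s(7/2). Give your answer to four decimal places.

-0.5140

Let m_i = s''(x_i). Step sizes h_i = 1, 1, 3, 2; slopes of the chords Δ_i = (y_(i+1) - y_i)/h_i = 5, -2, -10/3, 3/2.
  1·m_0 + 4·m_1 + 1·m_2 = 6(Δ_1 - Δ_0) = -42
  1·m_1 + 8·m_2 + 3·m_3 = 6(Δ_2 - Δ_1) = -8
  3·m_2 + 10·m_3 + 2·m_4 = 6(Δ_3 - Δ_2) = 29
Clamped end conditions give two more equations: 2h_0·m_0 + h_0·m_1 = 6(Δ_0 - s'(0)) = -6 and h_3·m_3 + 2h_3·m_4 = 6(s'(7) - Δ_3) = -3.
Hence m_0 = 683/282, m_1 = -1529/141, m_2 = -295/282, m_3 = 527/141, m_4 = -1477/564.
On [2, 5], s(x) = 6 - 586/141·(x - 2) - 295/564·(x - 2)² + 1349/5076·(x - 2)³.
With (x - 2) = 3/2: s(7/2) = -773/1504.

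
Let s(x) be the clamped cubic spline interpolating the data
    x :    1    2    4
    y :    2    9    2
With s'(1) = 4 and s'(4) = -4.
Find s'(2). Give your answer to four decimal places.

Write σ_i for s''(x_i). With h_i = 1, 2 and divided differences Δ_i = 7, -7/2, the continuity of s' gives the tridiagonal system
  1·σ_0 + 6·σ_1 + 2·σ_2 = 6(Δ_1 - Δ_0) = -63
Clamped end conditions give two more equations: 2h_0·σ_0 + h_0·σ_1 = 6(Δ_0 - s'(1)) = 18 and h_1·σ_1 + 2h_1·σ_2 = 6(s'(4) - Δ_1) = -3.
Solving: σ_0 = 101/6, σ_1 = -47/3, σ_2 = 85/12.
On [2, 4], s'(x) = b_1 + 2c_1·(x - 2) + 3d_1·(x - 2)² with b_1 = Δ_1 - h_1(2σ_1 + σ_2)/6 = 55/12, c_1 = σ_1/2 = -47/6, d_1 = (σ_2 - σ_1)/(6h_1) = 91/48. So s'(2) = 55/12.

4.5833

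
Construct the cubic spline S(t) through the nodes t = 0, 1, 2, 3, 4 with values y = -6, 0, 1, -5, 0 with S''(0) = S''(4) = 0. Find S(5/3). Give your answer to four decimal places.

With M_i denoting the second derivative at x_i, h_i = 1, 1, 1, 1, and Δ_i = (y_(i+1) − y_i)/h_i = 6, 1, -6, 5:
  1·M_0 + 4·M_1 + 1·M_2 = 6(Δ_1 - Δ_0) = -30
  1·M_1 + 4·M_2 + 1·M_3 = 6(Δ_2 - Δ_1) = -42
  1·M_2 + 4·M_3 + 1·M_4 = 6(Δ_3 - Δ_2) = 66
Natural end conditions: M_0 = M_4 = 0.
Solving: M_0 = 0, M_1 = -27/7, M_2 = -102/7, M_3 = 141/7, M_4 = 0.
On [1, 2], S(t) = 0 + 33/7·(t - 1) - 27/14·(t - 1)² - 25/14·(t - 1)³.
With (t - 1) = 2/3: S(5/3) = 332/189.

1.7566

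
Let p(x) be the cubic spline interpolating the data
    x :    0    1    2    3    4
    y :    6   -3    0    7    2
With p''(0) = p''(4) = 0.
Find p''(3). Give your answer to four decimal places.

Put σ_i = p'' at the i-th knot. Here h = (1, 1, 1, 1) and Δ = (-9, 3, 7, -5), so the interior equations h_(i-1)·σ_(i-1) + 2(h_(i-1)+h_i)·σ_i + h_i·σ_(i+1) = 6(Δ_i − Δ_(i-1)) read
  1·σ_0 + 4·σ_1 + 1·σ_2 = 6(Δ_1 - Δ_0) = 72
  1·σ_1 + 4·σ_2 + 1·σ_3 = 6(Δ_2 - Δ_1) = 24
  1·σ_2 + 4·σ_3 + 1·σ_4 = 6(Δ_3 - Δ_2) = -72
Natural end conditions: σ_0 = σ_4 = 0.
Solving: σ_0 = 0, σ_1 = 114/7, σ_2 = 48/7, σ_3 = -138/7, σ_4 = 0.

-19.7143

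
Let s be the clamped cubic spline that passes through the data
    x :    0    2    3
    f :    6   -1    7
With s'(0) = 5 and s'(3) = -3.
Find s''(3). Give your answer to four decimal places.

-47.1667

Write m_i for s''(x_i). With h_i = 2, 1 and divided differences Δ_i = -7/2, 8, the continuity of s' gives the tridiagonal system
  2·m_0 + 6·m_1 + 1·m_2 = 6(Δ_1 - Δ_0) = 69
Clamped end conditions give two more equations: 2h_0·m_0 + h_0·m_1 = 6(Δ_0 - s'(0)) = -51 and h_1·m_1 + 2h_1·m_2 = 6(s'(3) - Δ_1) = -66.
Solving: m_0 = -323/12, m_1 = 85/3, m_2 = -283/6.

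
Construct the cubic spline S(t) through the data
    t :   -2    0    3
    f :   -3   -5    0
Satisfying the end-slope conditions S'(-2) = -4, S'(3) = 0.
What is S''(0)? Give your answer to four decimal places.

Write M_i for S''(x_i). With h_i = 2, 3 and divided differences Δ_i = -1, 5/3, the continuity of S' gives the tridiagonal system
  2·M_0 + 10·M_1 + 3·M_2 = 6(Δ_1 - Δ_0) = 16
Clamped end conditions give two more equations: 2h_0·M_0 + h_0·M_1 = 6(Δ_0 - S'(-2)) = 18 and h_1·M_1 + 2h_1·M_2 = 6(S'(3) - Δ_1) = -10.
Solving: M_0 = 37/10, M_1 = 8/5, M_2 = -37/15.

1.6000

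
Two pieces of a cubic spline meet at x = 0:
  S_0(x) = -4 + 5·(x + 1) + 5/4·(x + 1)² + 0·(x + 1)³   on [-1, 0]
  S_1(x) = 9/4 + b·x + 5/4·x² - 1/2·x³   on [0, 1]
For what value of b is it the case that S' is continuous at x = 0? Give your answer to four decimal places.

7.5000

S_0'(x) = 5 + 5/2·(x + 1) + 0·(x + 1)², so S_0'(0) = 15/2. On the right, S_1'(0) = b, so b = 15/2.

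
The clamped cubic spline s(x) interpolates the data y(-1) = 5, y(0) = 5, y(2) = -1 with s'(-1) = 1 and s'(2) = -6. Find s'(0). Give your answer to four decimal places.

-0.8333

Let M_i = s''(x_i). Step sizes h_i = 1, 2; slopes of the chords Δ_i = (y_(i+1) - y_i)/h_i = 0, -3.
  1·M_0 + 6·M_1 + 2·M_2 = 6(Δ_1 - Δ_0) = -18
Clamped end conditions give two more equations: 2h_0·M_0 + h_0·M_1 = 6(Δ_0 - s'(-1)) = -6 and h_1·M_1 + 2h_1·M_2 = 6(s'(2) - Δ_1) = -18.
Solving the tridiagonal system: M_0 = -7/3, M_1 = -4/3, M_2 = -23/6.
On [0, 2], s'(x) = b_1 + 2c_1·x + 3d_1·x² with b_1 = Δ_1 - h_1(2M_1 + M_2)/6 = -5/6, c_1 = M_1/2 = -2/3, d_1 = (M_2 - M_1)/(6h_1) = -5/24. So s'(0) = -5/6.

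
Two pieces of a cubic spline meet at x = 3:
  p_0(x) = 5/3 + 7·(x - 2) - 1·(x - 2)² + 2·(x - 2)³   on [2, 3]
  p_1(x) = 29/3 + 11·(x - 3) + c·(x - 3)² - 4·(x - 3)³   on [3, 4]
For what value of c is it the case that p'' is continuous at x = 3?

p_0''(x) = -2 + 12·(x - 2), so p_0''(3) = 10. On the right, p_1''(3) = 2c, so c = 5.

5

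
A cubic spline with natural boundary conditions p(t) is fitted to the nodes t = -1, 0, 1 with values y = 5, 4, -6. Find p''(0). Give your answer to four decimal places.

Put M_i = p'' at the i-th knot. Here h = (1, 1) and Δ = (-1, -10), so the interior equations h_(i-1)·M_(i-1) + 2(h_(i-1)+h_i)·M_i + h_i·M_(i+1) = 6(Δ_i − Δ_(i-1)) read
  1·M_0 + 4·M_1 + 1·M_2 = 6(Δ_1 - Δ_0) = -54
Natural end conditions: M_0 = M_2 = 0.
Hence M_0 = 0, M_1 = -27/2, M_2 = 0.

-13.5000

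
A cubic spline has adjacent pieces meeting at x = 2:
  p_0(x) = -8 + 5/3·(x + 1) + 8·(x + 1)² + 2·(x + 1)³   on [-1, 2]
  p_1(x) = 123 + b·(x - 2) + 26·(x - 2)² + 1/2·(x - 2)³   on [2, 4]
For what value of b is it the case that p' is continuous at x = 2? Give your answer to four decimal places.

103.6667

p_0'(x) = 5/3 + 16·(x + 1) + 6·(x + 1)², so p_0'(2) = 311/3. On the right, p_1'(2) = b, so b = 311/3.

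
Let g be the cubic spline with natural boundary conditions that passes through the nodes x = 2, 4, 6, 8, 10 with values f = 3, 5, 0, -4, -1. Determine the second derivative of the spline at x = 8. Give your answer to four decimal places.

Let m_i = g''(x_i). Step sizes h_i = 2, 2, 2, 2; slopes of the chords Δ_i = (y_(i+1) - y_i)/h_i = 1, -5/2, -2, 3/2.
  2·m_0 + 8·m_1 + 2·m_2 = 6(Δ_1 - Δ_0) = -21
  2·m_1 + 8·m_2 + 2·m_3 = 6(Δ_2 - Δ_1) = 3
  2·m_2 + 8·m_3 + 2·m_4 = 6(Δ_3 - Δ_2) = 21
Natural end conditions: m_0 = m_4 = 0.
Hence m_0 = 0, m_1 = -153/56, m_2 = 3/7, m_3 = 141/56, m_4 = 0.

2.5179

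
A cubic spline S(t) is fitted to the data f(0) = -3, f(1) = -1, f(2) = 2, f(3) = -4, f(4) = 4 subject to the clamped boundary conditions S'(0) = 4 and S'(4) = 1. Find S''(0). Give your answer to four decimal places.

-11.3571

Let M_i = S''(x_i). Step sizes h_i = 1, 1, 1, 1; slopes of the chords Δ_i = (y_(i+1) - y_i)/h_i = 2, 3, -6, 8.
  1·M_0 + 4·M_1 + 1·M_2 = 6(Δ_1 - Δ_0) = 6
  1·M_1 + 4·M_2 + 1·M_3 = 6(Δ_2 - Δ_1) = -54
  1·M_2 + 4·M_3 + 1·M_4 = 6(Δ_3 - Δ_2) = 84
Clamped end conditions give two more equations: 2h_0·M_0 + h_0·M_1 = 6(Δ_0 - S'(0)) = -12 and h_3·M_3 + 2h_3·M_4 = 6(S'(4) - Δ_3) = -42.
Solving the tridiagonal system: M_0 = -159/14, M_1 = 75/7, M_2 = -51/2, M_3 = 261/7, M_4 = -555/14.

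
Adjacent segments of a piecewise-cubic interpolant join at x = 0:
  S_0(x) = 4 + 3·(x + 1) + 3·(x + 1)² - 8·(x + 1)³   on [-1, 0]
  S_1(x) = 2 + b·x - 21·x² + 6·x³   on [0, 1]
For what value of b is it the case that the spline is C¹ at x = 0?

-15

S_0'(x) = 3 + 6·(x + 1) - 24·(x + 1)², so S_0'(0) = -15. On the right, S_1'(0) = b, so b = -15.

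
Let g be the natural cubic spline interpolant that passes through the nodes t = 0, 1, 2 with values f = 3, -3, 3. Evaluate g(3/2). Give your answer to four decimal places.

Let M_i = g''(x_i). Step sizes h_i = 1, 1; slopes of the chords Δ_i = (y_(i+1) - y_i)/h_i = -6, 6.
  1·M_0 + 4·M_1 + 1·M_2 = 6(Δ_1 - Δ_0) = 72
Natural end conditions: M_0 = M_2 = 0.
Solving the tridiagonal system: M_0 = 0, M_1 = 18, M_2 = 0.
On [1, 2], g(t) = -3 + 0·(t - 1) + 9·(t - 1)² - 3·(t - 1)³.
With (t - 1) = 1/2: g(3/2) = -9/8.

-1.1250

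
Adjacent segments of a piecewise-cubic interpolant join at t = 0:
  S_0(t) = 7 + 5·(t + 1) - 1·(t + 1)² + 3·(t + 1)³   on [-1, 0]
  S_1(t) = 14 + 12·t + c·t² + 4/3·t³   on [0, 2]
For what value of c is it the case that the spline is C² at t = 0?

8

S_0''(t) = -2 + 18·(t + 1), so S_0''(0) = 16. On the right, S_1''(0) = 2c, so c = 8.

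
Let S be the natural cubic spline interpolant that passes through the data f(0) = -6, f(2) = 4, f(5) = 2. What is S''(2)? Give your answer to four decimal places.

-3.4000

Write M_i for S''(x_i). With h_i = 2, 3 and divided differences Δ_i = 5, -2/3, the continuity of S' gives the tridiagonal system
  2·M_0 + 10·M_1 + 3·M_2 = 6(Δ_1 - Δ_0) = -34
Natural end conditions: M_0 = M_2 = 0.
Solving the tridiagonal system: M_0 = 0, M_1 = -17/5, M_2 = 0.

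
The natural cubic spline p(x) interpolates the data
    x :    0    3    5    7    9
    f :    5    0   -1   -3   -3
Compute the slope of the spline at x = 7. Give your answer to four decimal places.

-0.6385

Write M_i for p''(x_i). With h_i = 3, 2, 2, 2 and divided differences Δ_i = -5/3, -1/2, -1, 0, the continuity of p' gives the tridiagonal system
  3·M_0 + 10·M_1 + 2·M_2 = 6(Δ_1 - Δ_0) = 7
  2·M_1 + 8·M_2 + 2·M_3 = 6(Δ_2 - Δ_1) = -3
  2·M_2 + 8·M_3 + 2·M_4 = 6(Δ_3 - Δ_2) = 6
Natural end conditions: M_0 = M_4 = 0.
Hence M_0 = 0, M_1 = 123/142, M_2 = -59/71, M_3 = 68/71, M_4 = 0.
On [7, 9], p'(x) = b_3 + 2c_3·(x - 7) + 3d_3·(x - 7)² with b_3 = Δ_3 - h_3(2M_3 + M_4)/6 = -136/213, c_3 = M_3/2 = 34/71, d_3 = (M_4 - M_3)/(6h_3) = -17/213. So p'(7) = -136/213.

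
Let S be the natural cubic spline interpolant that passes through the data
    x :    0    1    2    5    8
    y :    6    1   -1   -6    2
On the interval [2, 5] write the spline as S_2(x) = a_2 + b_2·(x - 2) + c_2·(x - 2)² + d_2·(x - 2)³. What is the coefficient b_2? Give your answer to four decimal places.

Let M_i = S''(x_i). Step sizes h_i = 1, 1, 3, 3; slopes of the chords Δ_i = (y_(i+1) - y_i)/h_i = -5, -2, -5/3, 8/3.
  1·M_0 + 4·M_1 + 1·M_2 = 6(Δ_1 - Δ_0) = 18
  1·M_1 + 8·M_2 + 3·M_3 = 6(Δ_2 - Δ_1) = 2
  3·M_2 + 12·M_3 + 3·M_4 = 6(Δ_3 - Δ_2) = 26
Natural end conditions: M_0 = M_4 = 0.
Forward elimination and back-substitution give M_0 = 0, M_1 = 135/28, M_2 = -9/7, M_3 = 209/84, M_4 = 0.
On [2, 5], with S_2(x) = a_2 + b_2·(x - 2) + c_2·(x - 2)² + d_2·(x - 2)³: c_2 = M_2/2 = -9/14, d_2 = (M_3 - M_2)/(6h_2) = 317/1512, b_2 = Δ_2 - h_2(2M_2 + M_3)/6 = -13/8.

-1.6250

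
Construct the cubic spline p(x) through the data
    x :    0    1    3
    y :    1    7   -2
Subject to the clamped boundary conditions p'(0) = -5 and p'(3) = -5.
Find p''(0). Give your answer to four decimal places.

With M_i denoting the second derivative at x_i, h_i = 1, 2, and Δ_i = (y_(i+1) − y_i)/h_i = 6, -9/2:
  1·M_0 + 6·M_1 + 2·M_2 = 6(Δ_1 - Δ_0) = -63
Clamped end conditions give two more equations: 2h_0·M_0 + h_0·M_1 = 6(Δ_0 - p'(0)) = 66 and h_1·M_1 + 2h_1·M_2 = 6(p'(3) - Δ_1) = -3.
Hence M_0 = 87/2, M_1 = -21, M_2 = 39/4.

43.5000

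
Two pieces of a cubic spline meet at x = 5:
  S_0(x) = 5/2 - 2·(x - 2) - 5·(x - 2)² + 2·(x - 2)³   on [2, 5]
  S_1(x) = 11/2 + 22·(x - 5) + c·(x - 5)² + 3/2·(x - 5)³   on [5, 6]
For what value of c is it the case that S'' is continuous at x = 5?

13

S_0''(x) = -10 + 12·(x - 2), so S_0''(5) = 26. On the right, S_1''(5) = 2c, so c = 13.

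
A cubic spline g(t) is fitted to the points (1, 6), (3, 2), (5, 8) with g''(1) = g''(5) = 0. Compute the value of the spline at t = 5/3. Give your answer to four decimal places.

Write m_i for g''(x_i). With h_i = 2, 2 and divided differences Δ_i = -2, 3, the continuity of g' gives the tridiagonal system
  2·m_0 + 8·m_1 + 2·m_2 = 6(Δ_1 - Δ_0) = 30
Natural end conditions: m_0 = m_2 = 0.
Solving the tridiagonal system: m_0 = 0, m_1 = 15/4, m_2 = 0.
On [1, 3], g(t) = 6 - 13/4·(t - 1) + 0·(t - 1)² + 5/16·(t - 1)³.
With (t - 1) = 2/3: g(5/3) = 106/27.

3.9259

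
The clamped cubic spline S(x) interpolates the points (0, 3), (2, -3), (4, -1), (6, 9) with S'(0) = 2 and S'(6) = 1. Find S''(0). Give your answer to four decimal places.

Put M_i = S'' at the i-th knot. Here h = (2, 2, 2) and Δ = (-3, 1, 5), so the interior equations h_(i-1)·M_(i-1) + 2(h_(i-1)+h_i)·M_i + h_i·M_(i+1) = 6(Δ_i − Δ_(i-1)) read
  2·M_0 + 8·M_1 + 2·M_2 = 6(Δ_1 - Δ_0) = 24
  2·M_1 + 8·M_2 + 2·M_3 = 6(Δ_2 - Δ_1) = 24
Clamped end conditions give two more equations: 2h_0·M_0 + h_0·M_1 = 6(Δ_0 - S'(0)) = -30 and h_2·M_2 + 2h_2·M_3 = 6(S'(6) - Δ_2) = -24.
Hence M_0 = -146/15, M_1 = 67/15, M_2 = 58/15, M_3 = -119/15.

-9.7333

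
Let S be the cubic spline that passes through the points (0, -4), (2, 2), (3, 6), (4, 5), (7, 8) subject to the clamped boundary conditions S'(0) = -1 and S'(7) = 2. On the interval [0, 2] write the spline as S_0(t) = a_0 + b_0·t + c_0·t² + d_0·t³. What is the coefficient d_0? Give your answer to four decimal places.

With M_i denoting the second derivative at x_i, h_i = 2, 1, 1, 3, and Δ_i = (y_(i+1) − y_i)/h_i = 3, 4, -1, 1:
  2·M_0 + 6·M_1 + 1·M_2 = 6(Δ_1 - Δ_0) = 6
  1·M_1 + 4·M_2 + 1·M_3 = 6(Δ_2 - Δ_1) = -30
  1·M_2 + 8·M_3 + 3·M_4 = 6(Δ_3 - Δ_2) = 12
Clamped end conditions give two more equations: 2h_0·M_0 + h_0·M_1 = 6(Δ_0 - S'(0)) = 24 and h_3·M_3 + 2h_3·M_4 = 6(S'(7) - Δ_3) = 6.
Solving: M_0 = 456/79, M_1 = 36/79, M_2 = -654/79, M_3 = 210/79, M_4 = -26/79.
On [0, 2], with S_0(t) = a_0 + b_0·t + c_0·t² + d_0·t³: c_0 = M_0/2 = 228/79, d_0 = (M_1 - M_0)/(6h_0) = -35/79, b_0 = Δ_0 - h_0(2M_0 + M_1)/6 = -1.

-0.4430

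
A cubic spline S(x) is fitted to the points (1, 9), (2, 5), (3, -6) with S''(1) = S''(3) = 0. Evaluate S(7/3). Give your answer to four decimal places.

Put m_i = S'' at the i-th knot. Here h = (1, 1) and Δ = (-4, -11), so the interior equations h_(i-1)·m_(i-1) + 2(h_(i-1)+h_i)·m_i + h_i·m_(i+1) = 6(Δ_i − Δ_(i-1)) read
  1·m_0 + 4·m_1 + 1·m_2 = 6(Δ_1 - Δ_0) = -42
Natural end conditions: m_0 = m_2 = 0.
Solving: m_0 = 0, m_1 = -21/2, m_2 = 0.
On [2, 3], S(x) = 5 - 15/2·(x - 2) - 21/4·(x - 2)² + 7/4·(x - 2)³.
With (x - 2) = 1/3: S(7/3) = 107/54.

1.9815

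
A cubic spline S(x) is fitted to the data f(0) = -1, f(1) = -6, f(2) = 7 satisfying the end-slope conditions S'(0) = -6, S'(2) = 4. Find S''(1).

Let m_i = S''(x_i). Step sizes h_i = 1, 1; slopes of the chords Δ_i = (y_(i+1) - y_i)/h_i = -5, 13.
  1·m_0 + 4·m_1 + 1·m_2 = 6(Δ_1 - Δ_0) = 108
Clamped end conditions give two more equations: 2h_0·m_0 + h_0·m_1 = 6(Δ_0 - S'(0)) = 6 and h_1·m_1 + 2h_1·m_2 = 6(S'(2) - Δ_1) = -54.
Hence m_0 = -19, m_1 = 44, m_2 = -49.

44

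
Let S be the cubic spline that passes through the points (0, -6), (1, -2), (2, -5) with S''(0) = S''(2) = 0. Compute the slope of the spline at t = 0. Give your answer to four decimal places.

5.7500

Put σ_i = S'' at the i-th knot. Here h = (1, 1) and Δ = (4, -3), so the interior equations h_(i-1)·σ_(i-1) + 2(h_(i-1)+h_i)·σ_i + h_i·σ_(i+1) = 6(Δ_i − Δ_(i-1)) read
  1·σ_0 + 4·σ_1 + 1·σ_2 = 6(Δ_1 - Δ_0) = -42
Natural end conditions: σ_0 = σ_2 = 0.
Solving the tridiagonal system: σ_0 = 0, σ_1 = -21/2, σ_2 = 0.
On [0, 1], S'(t) = b_0 + 2c_0·t + 3d_0·t² with b_0 = Δ_0 - h_0(2σ_0 + σ_1)/6 = 23/4, c_0 = σ_0/2 = 0, d_0 = (σ_1 - σ_0)/(6h_0) = -7/4. So S'(0) = 23/4.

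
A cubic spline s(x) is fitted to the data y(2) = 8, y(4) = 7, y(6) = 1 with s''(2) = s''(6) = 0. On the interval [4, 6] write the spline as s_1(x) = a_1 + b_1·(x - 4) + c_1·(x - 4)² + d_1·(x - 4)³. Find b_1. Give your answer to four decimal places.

-1.7500

Put m_i = s'' at the i-th knot. Here h = (2, 2) and Δ = (-1/2, -3), so the interior equations h_(i-1)·m_(i-1) + 2(h_(i-1)+h_i)·m_i + h_i·m_(i+1) = 6(Δ_i − Δ_(i-1)) read
  2·m_0 + 8·m_1 + 2·m_2 = 6(Δ_1 - Δ_0) = -15
Natural end conditions: m_0 = m_2 = 0.
Solving: m_0 = 0, m_1 = -15/8, m_2 = 0.
On [4, 6], with s_1(x) = a_1 + b_1·(x - 4) + c_1·(x - 4)² + d_1·(x - 4)³: c_1 = m_1/2 = -15/16, d_1 = (m_2 - m_1)/(6h_1) = 5/32, b_1 = Δ_1 - h_1(2m_1 + m_2)/6 = -7/4.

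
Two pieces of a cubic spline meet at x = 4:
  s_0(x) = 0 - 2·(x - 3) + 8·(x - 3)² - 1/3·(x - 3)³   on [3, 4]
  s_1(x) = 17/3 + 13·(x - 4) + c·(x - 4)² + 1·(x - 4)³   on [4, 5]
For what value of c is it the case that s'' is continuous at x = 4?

s_0''(x) = 16 - 2·(x - 3), so s_0''(4) = 14. On the right, s_1''(4) = 2c, so c = 7.

7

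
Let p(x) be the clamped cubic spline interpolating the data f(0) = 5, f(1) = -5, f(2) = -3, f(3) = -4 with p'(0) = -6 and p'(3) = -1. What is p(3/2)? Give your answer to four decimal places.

-4.9167

Let σ_i = p''(x_i). Step sizes h_i = 1, 1, 1; slopes of the chords Δ_i = (y_(i+1) - y_i)/h_i = -10, 2, -1.
  1·σ_0 + 4·σ_1 + 1·σ_2 = 6(Δ_1 - Δ_0) = 72
  1·σ_1 + 4·σ_2 + 1·σ_3 = 6(Δ_2 - Δ_1) = -18
Clamped end conditions give two more equations: 2h_0·σ_0 + h_0·σ_1 = 6(Δ_0 - p'(0)) = -24 and h_2·σ_2 + 2h_2·σ_3 = 6(p'(3) - Δ_2) = 0.
Solving the tridiagonal system: σ_0 = -388/15, σ_1 = 416/15, σ_2 = -196/15, σ_3 = 98/15.
On [1, 2], p(x) = -5 - 76/15·(x - 1) + 208/15·(x - 1)² - 34/5·(x - 1)³.
With (x - 1) = 1/2: p(3/2) = -59/12.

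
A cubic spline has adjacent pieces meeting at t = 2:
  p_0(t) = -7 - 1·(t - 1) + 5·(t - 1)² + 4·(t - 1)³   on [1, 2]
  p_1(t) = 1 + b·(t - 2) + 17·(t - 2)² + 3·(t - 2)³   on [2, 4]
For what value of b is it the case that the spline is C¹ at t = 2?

21

p_0'(t) = -1 + 10·(t - 1) + 12·(t - 1)², so p_0'(2) = 21. On the right, p_1'(2) = b, so b = 21.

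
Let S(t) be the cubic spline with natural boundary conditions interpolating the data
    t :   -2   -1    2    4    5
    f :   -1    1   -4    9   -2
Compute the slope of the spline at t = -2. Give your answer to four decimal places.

3.1607

Let σ_i = S''(x_i). Step sizes h_i = 1, 3, 2, 1; slopes of the chords Δ_i = (y_(i+1) - y_i)/h_i = 2, -5/3, 13/2, -11.
  1·σ_0 + 8·σ_1 + 3·σ_2 = 6(Δ_1 - Δ_0) = -22
  3·σ_1 + 10·σ_2 + 2·σ_3 = 6(Δ_2 - Δ_1) = 49
  2·σ_2 + 6·σ_3 + 1·σ_4 = 6(Δ_3 - Δ_2) = -105
Natural end conditions: σ_0 = σ_4 = 0.
Forward elimination and back-substitution give σ_0 = 0, σ_1 = -1372/197, σ_2 = 2214/197, σ_3 = -8371/394, σ_4 = 0.
On [-2, -1], S'(t) = b_0 + 2c_0·(t + 2) + 3d_0·(t + 2)² with b_0 = Δ_0 - h_0(2σ_0 + σ_1)/6 = 1868/591, c_0 = σ_0/2 = 0, d_0 = (σ_1 - σ_0)/(6h_0) = -686/591. So S'(-2) = 1868/591.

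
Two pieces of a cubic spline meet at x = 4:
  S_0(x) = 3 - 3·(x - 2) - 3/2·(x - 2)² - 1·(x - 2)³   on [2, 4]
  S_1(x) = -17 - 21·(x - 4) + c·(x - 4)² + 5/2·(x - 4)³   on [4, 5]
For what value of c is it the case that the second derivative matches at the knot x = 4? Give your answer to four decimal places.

-7.5000

S_0''(x) = -3 - 6·(x - 2), so S_0''(4) = -15. On the right, S_1''(4) = 2c, so c = -15/2.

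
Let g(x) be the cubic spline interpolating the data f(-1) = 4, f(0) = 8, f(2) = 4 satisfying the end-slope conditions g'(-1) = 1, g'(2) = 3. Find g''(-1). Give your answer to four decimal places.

With M_i denoting the second derivative at x_i, h_i = 1, 2, and Δ_i = (y_(i+1) − y_i)/h_i = 4, -2:
  1·M_0 + 6·M_1 + 2·M_2 = 6(Δ_1 - Δ_0) = -36
Clamped end conditions give two more equations: 2h_0·M_0 + h_0·M_1 = 6(Δ_0 - g'(-1)) = 18 and h_1·M_1 + 2h_1·M_2 = 6(g'(2) - Δ_1) = 30.
Solving: M_0 = 47/3, M_1 = -40/3, M_2 = 85/6.

15.6667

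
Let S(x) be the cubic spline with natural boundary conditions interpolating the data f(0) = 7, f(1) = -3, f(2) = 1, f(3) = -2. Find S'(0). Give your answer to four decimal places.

-14.2000

Let M_i = S''(x_i). Step sizes h_i = 1, 1, 1; slopes of the chords Δ_i = (y_(i+1) - y_i)/h_i = -10, 4, -3.
  1·M_0 + 4·M_1 + 1·M_2 = 6(Δ_1 - Δ_0) = 84
  1·M_1 + 4·M_2 + 1·M_3 = 6(Δ_2 - Δ_1) = -42
Natural end conditions: M_0 = M_3 = 0.
Hence M_0 = 0, M_1 = 126/5, M_2 = -84/5, M_3 = 0.
On [0, 1], S'(x) = b_0 + 2c_0·x + 3d_0·x² with b_0 = Δ_0 - h_0(2M_0 + M_1)/6 = -71/5, c_0 = M_0/2 = 0, d_0 = (M_1 - M_0)/(6h_0) = 21/5. So S'(0) = -71/5.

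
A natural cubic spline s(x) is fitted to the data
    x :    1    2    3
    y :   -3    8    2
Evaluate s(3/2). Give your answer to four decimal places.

With M_i denoting the second derivative at x_i, h_i = 1, 1, and Δ_i = (y_(i+1) − y_i)/h_i = 11, -6:
  1·M_0 + 4·M_1 + 1·M_2 = 6(Δ_1 - Δ_0) = -102
Natural end conditions: M_0 = M_2 = 0.
Solving: M_0 = 0, M_1 = -51/2, M_2 = 0.
On [1, 2], s(x) = -3 + 61/4·(x - 1) + 0·(x - 1)² - 17/4·(x - 1)³.
With (x - 1) = 1/2: s(3/2) = 131/32.

4.0938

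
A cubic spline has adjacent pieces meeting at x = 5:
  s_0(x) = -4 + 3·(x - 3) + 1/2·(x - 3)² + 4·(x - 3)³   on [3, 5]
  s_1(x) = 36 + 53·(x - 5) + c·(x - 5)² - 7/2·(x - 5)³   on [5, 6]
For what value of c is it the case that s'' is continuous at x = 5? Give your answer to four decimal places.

s_0''(x) = 1 + 24·(x - 3), so s_0''(5) = 49. On the right, s_1''(5) = 2c, so c = 49/2.

24.5000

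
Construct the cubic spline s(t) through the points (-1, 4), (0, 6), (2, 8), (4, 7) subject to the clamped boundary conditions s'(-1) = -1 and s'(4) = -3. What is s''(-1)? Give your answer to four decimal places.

Put M_i = s'' at the i-th knot. Here h = (1, 2, 2) and Δ = (2, 1, -1/2), so the interior equations h_(i-1)·M_(i-1) + 2(h_(i-1)+h_i)·M_i + h_i·M_(i+1) = 6(Δ_i − Δ_(i-1)) read
  1·M_0 + 6·M_1 + 2·M_2 = 6(Δ_1 - Δ_0) = -6
  2·M_1 + 8·M_2 + 2·M_3 = 6(Δ_2 - Δ_1) = -9
Clamped end conditions give two more equations: 2h_0·M_0 + h_0·M_1 = 6(Δ_0 - s'(-1)) = 18 and h_2·M_2 + 2h_2·M_3 = 6(s'(4) - Δ_2) = -15.
Forward elimination and back-substitution give M_0 = 241/23, M_1 = -68/23, M_2 = 29/46, M_3 = -187/46.

10.4783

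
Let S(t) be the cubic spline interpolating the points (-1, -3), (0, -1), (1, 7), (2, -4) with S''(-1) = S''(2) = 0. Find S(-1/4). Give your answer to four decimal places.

Let M_i = S''(x_i). Step sizes h_i = 1, 1, 1; slopes of the chords Δ_i = (y_(i+1) - y_i)/h_i = 2, 8, -11.
  1·M_0 + 4·M_1 + 1·M_2 = 6(Δ_1 - Δ_0) = 36
  1·M_1 + 4·M_2 + 1·M_3 = 6(Δ_2 - Δ_1) = -114
Natural end conditions: M_0 = M_3 = 0.
Hence M_0 = 0, M_1 = 86/5, M_2 = -164/5, M_3 = 0.
On [-1, 0], S(t) = -3 - 13/15·(t + 1) + 0·(t + 1)² + 43/15·(t + 1)³.
With (t + 1) = 3/4: S(-1/4) = -781/320.

-2.4406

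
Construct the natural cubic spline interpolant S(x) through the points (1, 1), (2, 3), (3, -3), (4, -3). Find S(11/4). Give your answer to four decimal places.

With σ_i denoting the second derivative at x_i, h_i = 1, 1, 1, and Δ_i = (y_(i+1) − y_i)/h_i = 2, -6, 0:
  1·σ_0 + 4·σ_1 + 1·σ_2 = 6(Δ_1 - Δ_0) = -48
  1·σ_1 + 4·σ_2 + 1·σ_3 = 6(Δ_2 - Δ_1) = 36
Natural end conditions: σ_0 = σ_3 = 0.
Solving the tridiagonal system: σ_0 = 0, σ_1 = -76/5, σ_2 = 64/5, σ_3 = 0.
On [2, 3], S(x) = 3 - 46/15·(x - 2) - 38/5·(x - 2)² + 14/3·(x - 2)³.
With (x - 2) = 3/4: S(11/4) = -257/160.

-1.6063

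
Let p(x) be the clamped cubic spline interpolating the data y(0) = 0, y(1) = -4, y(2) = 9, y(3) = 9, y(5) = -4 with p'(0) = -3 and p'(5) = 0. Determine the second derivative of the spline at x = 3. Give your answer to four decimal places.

Put M_i = p'' at the i-th knot. Here h = (1, 1, 1, 2) and Δ = (-4, 13, 0, -13/2), so the interior equations h_(i-1)·M_(i-1) + 2(h_(i-1)+h_i)·M_i + h_i·M_(i+1) = 6(Δ_i − Δ_(i-1)) read
  1·M_0 + 4·M_1 + 1·M_2 = 6(Δ_1 - Δ_0) = 102
  1·M_1 + 4·M_2 + 1·M_3 = 6(Δ_2 - Δ_1) = -78
  1·M_2 + 6·M_3 + 2·M_4 = 6(Δ_3 - Δ_2) = -39
Clamped end conditions give two more equations: 2h_0·M_0 + h_0·M_1 = 6(Δ_0 - p'(0)) = -6 and h_3·M_3 + 2h_3·M_4 = 6(p'(5) - Δ_3) = 39.
Solving: M_0 = -1797/82, M_1 = 1551/41, M_2 = -2247/82, M_3 = -255/41, M_4 = 2109/164.

-6.2195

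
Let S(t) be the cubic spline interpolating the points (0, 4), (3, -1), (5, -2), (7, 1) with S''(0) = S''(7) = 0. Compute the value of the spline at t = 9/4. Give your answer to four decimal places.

Put m_i = S'' at the i-th knot. Here h = (3, 2, 2) and Δ = (-5/3, -1/2, 3/2), so the interior equations h_(i-1)·m_(i-1) + 2(h_(i-1)+h_i)·m_i + h_i·m_(i+1) = 6(Δ_i − Δ_(i-1)) read
  3·m_0 + 10·m_1 + 2·m_2 = 6(Δ_1 - Δ_0) = 7
  2·m_1 + 8·m_2 + 2·m_3 = 6(Δ_2 - Δ_1) = 12
Natural end conditions: m_0 = m_3 = 0.
Solving: m_0 = 0, m_1 = 8/19, m_2 = 53/38, m_3 = 0.
On [0, 3], S(t) = 4 - 107/57·t + 0·t² + 4/171·t³.
With t = 9/4: S(9/4) = 13/304.

0.0428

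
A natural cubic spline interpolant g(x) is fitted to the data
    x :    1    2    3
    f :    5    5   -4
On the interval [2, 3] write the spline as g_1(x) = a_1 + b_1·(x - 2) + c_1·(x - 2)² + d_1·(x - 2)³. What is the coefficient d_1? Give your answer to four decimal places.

2.2500

Let M_i = g''(x_i). Step sizes h_i = 1, 1; slopes of the chords Δ_i = (y_(i+1) - y_i)/h_i = 0, -9.
  1·M_0 + 4·M_1 + 1·M_2 = 6(Δ_1 - Δ_0) = -54
Natural end conditions: M_0 = M_2 = 0.
Solving the tridiagonal system: M_0 = 0, M_1 = -27/2, M_2 = 0.
On [2, 3], with g_1(x) = a_1 + b_1·(x - 2) + c_1·(x - 2)² + d_1·(x - 2)³: c_1 = M_1/2 = -27/4, d_1 = (M_2 - M_1)/(6h_1) = 9/4, b_1 = Δ_1 - h_1(2M_1 + M_2)/6 = -9/2.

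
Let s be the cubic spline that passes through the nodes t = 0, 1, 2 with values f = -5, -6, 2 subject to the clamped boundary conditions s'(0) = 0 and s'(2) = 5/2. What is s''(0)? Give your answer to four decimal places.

-15.2500

With M_i denoting the second derivative at x_i, h_i = 1, 1, and Δ_i = (y_(i+1) − y_i)/h_i = -1, 8:
  1·M_0 + 4·M_1 + 1·M_2 = 6(Δ_1 - Δ_0) = 54
Clamped end conditions give two more equations: 2h_0·M_0 + h_0·M_1 = 6(Δ_0 - s'(0)) = -6 and h_1·M_1 + 2h_1·M_2 = 6(s'(2) - Δ_1) = -33.
Forward elimination and back-substitution give M_0 = -61/4, M_1 = 49/2, M_2 = -115/4.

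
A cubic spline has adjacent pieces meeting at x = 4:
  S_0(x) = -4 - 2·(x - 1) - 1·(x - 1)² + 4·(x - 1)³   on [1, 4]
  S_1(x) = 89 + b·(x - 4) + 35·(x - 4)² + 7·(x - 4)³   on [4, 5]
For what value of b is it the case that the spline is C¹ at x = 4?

S_0'(x) = -2 - 2·(x - 1) + 12·(x - 1)², so S_0'(4) = 100. On the right, S_1'(4) = b, so b = 100.

100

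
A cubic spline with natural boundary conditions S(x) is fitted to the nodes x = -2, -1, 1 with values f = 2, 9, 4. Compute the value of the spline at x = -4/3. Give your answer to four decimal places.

Put m_i = S'' at the i-th knot. Here h = (1, 2) and Δ = (7, -5/2), so the interior equations h_(i-1)·m_(i-1) + 2(h_(i-1)+h_i)·m_i + h_i·m_(i+1) = 6(Δ_i − Δ_(i-1)) read
  1·m_0 + 6·m_1 + 2·m_2 = 6(Δ_1 - Δ_0) = -57
Natural end conditions: m_0 = m_2 = 0.
Solving: m_0 = 0, m_1 = -19/2, m_2 = 0.
On [-2, -1], S(x) = 2 + 103/12·(x + 2) + 0·(x + 2)² - 19/12·(x + 2)³.
With (x + 2) = 2/3: S(-4/3) = 1175/162.

7.2531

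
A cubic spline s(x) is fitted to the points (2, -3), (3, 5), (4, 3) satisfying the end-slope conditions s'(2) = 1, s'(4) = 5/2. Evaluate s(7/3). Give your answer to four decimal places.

-1.0463

Let m_i = s''(x_i). Step sizes h_i = 1, 1; slopes of the chords Δ_i = (y_(i+1) - y_i)/h_i = 8, -2.
  1·m_0 + 4·m_1 + 1·m_2 = 6(Δ_1 - Δ_0) = -60
Clamped end conditions give two more equations: 2h_0·m_0 + h_0·m_1 = 6(Δ_0 - s'(2)) = 42 and h_1·m_1 + 2h_1·m_2 = 6(s'(4) - Δ_1) = 27.
Solving the tridiagonal system: m_0 = 147/4, m_1 = -63/2, m_2 = 117/4.
On [2, 3], s(x) = -3 + 1·(x - 2) + 147/8·(x - 2)² - 91/8·(x - 2)³.
With (x - 2) = 1/3: s(7/3) = -113/108.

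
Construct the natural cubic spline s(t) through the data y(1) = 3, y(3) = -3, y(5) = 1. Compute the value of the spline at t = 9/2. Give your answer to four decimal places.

-0.5859

Put M_i = s'' at the i-th knot. Here h = (2, 2) and Δ = (-3, 2), so the interior equations h_(i-1)·M_(i-1) + 2(h_(i-1)+h_i)·M_i + h_i·M_(i+1) = 6(Δ_i − Δ_(i-1)) read
  2·M_0 + 8·M_1 + 2·M_2 = 6(Δ_1 - Δ_0) = 30
Natural end conditions: M_0 = M_2 = 0.
Hence M_0 = 0, M_1 = 15/4, M_2 = 0.
On [3, 5], s(t) = -3 - 1/2·(t - 3) + 15/8·(t - 3)² - 5/16·(t - 3)³.
With (t - 3) = 3/2: s(9/2) = -75/128.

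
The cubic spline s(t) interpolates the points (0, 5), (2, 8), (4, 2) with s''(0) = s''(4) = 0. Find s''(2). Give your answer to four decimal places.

-3.3750

Write M_i for s''(x_i). With h_i = 2, 2 and divided differences Δ_i = 3/2, -3, the continuity of s' gives the tridiagonal system
  2·M_0 + 8·M_1 + 2·M_2 = 6(Δ_1 - Δ_0) = -27
Natural end conditions: M_0 = M_2 = 0.
Solving: M_0 = 0, M_1 = -27/8, M_2 = 0.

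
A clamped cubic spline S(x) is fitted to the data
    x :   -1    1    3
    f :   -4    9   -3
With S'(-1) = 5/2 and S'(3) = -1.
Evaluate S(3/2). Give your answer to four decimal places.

Put M_i = S'' at the i-th knot. Here h = (2, 2) and Δ = (13/2, -6), so the interior equations h_(i-1)·M_(i-1) + 2(h_(i-1)+h_i)·M_i + h_i·M_(i+1) = 6(Δ_i − Δ_(i-1)) read
  2·M_0 + 8·M_1 + 2·M_2 = 6(Δ_1 - Δ_0) = -75
Clamped end conditions give two more equations: 2h_0·M_0 + h_0·M_1 = 6(Δ_0 - S'(-1)) = 24 and h_1·M_1 + 2h_1·M_2 = 6(S'(3) - Δ_1) = 30.
Solving the tridiagonal system: M_0 = 29/2, M_1 = -17, M_2 = 16.
On [1, 3], S(x) = 9 + 0·(x - 1) - 17/2·(x - 1)² + 11/4·(x - 1)³.
With (x - 1) = 1/2: S(3/2) = 231/32.

7.2188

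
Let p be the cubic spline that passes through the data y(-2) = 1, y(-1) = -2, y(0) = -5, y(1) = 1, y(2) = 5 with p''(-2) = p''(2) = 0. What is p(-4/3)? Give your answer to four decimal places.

-0.7487

Write M_i for p''(x_i). With h_i = 1, 1, 1, 1 and divided differences Δ_i = -3, -3, 6, 4, the continuity of p' gives the tridiagonal system
  1·M_0 + 4·M_1 + 1·M_2 = 6(Δ_1 - Δ_0) = 0
  1·M_1 + 4·M_2 + 1·M_3 = 6(Δ_2 - Δ_1) = 54
  1·M_2 + 4·M_3 + 1·M_4 = 6(Δ_3 - Δ_2) = -12
Natural end conditions: M_0 = M_4 = 0.
Hence M_0 = 0, M_1 = -57/14, M_2 = 114/7, M_3 = -99/14, M_4 = 0.
On [-2, -1], p(x) = 1 - 65/28·(x + 2) + 0·(x + 2)² - 19/28·(x + 2)³.
With (x + 2) = 2/3: p(-4/3) = -283/378.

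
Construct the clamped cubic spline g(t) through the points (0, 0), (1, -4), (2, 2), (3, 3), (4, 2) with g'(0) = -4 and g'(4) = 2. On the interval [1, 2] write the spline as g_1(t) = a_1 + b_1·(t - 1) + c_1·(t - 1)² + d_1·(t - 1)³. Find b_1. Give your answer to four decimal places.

1.1429

Put M_i = g'' at the i-th knot. Here h = (1, 1, 1, 1) and Δ = (-4, 6, 1, -1), so the interior equations h_(i-1)·M_(i-1) + 2(h_(i-1)+h_i)·M_i + h_i·M_(i+1) = 6(Δ_i − Δ_(i-1)) read
  1·M_0 + 4·M_1 + 1·M_2 = 6(Δ_1 - Δ_0) = 60
  1·M_1 + 4·M_2 + 1·M_3 = 6(Δ_2 - Δ_1) = -30
  1·M_2 + 4·M_3 + 1·M_4 = 6(Δ_3 - Δ_2) = -12
Clamped end conditions give two more equations: 2h_0·M_0 + h_0·M_1 = 6(Δ_0 - g'(0)) = 0 and h_3·M_3 + 2h_3·M_4 = 6(g'(4) - Δ_3) = 18.
Solving: M_0 = -72/7, M_1 = 144/7, M_2 = -12, M_3 = -18/7, M_4 = 72/7.
On [1, 2], with g_1(t) = a_1 + b_1·(t - 1) + c_1·(t - 1)² + d_1·(t - 1)³: c_1 = M_1/2 = 72/7, d_1 = (M_2 - M_1)/(6h_1) = -38/7, b_1 = Δ_1 - h_1(2M_1 + M_2)/6 = 8/7.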